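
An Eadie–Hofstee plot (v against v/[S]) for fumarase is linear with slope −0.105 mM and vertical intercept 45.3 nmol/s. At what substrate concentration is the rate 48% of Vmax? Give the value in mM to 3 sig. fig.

0.0969 mM

The Eadie–Hofstee slope gives Km = 0.105 mM (slope = −Km).
v/Vmax = [S]/(Km+[S]) = 0.48 ⇒ [S] = Km·0.48/(1−0.48) = 0.105 × 0.9231 = 0.0969 mM.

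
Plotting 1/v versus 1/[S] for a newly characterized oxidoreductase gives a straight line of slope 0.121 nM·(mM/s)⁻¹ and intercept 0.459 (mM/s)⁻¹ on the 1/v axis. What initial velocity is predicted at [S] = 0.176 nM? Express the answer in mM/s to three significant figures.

0.872 mM/s

The y-intercept is 1/Vmax, so Vmax = 1/0.459 = 2.18 mM/s.
The slope is Km/Vmax, so Km = 0.121 × 2.18 = 0.264 nM.
Then v = 2.18 × 0.176/(0.264 + 0.176) = 0.872 mM/s.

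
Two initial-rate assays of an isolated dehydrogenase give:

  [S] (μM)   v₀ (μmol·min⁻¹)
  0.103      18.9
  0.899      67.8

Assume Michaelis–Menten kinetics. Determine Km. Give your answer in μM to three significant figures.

In reciprocal form, 1/v = (Km/Vmax)·(1/[S]) + 1/Vmax. The two points give (1/[S], 1/v) = (9.709, 0.05291) and (1.112, 0.01475).
Slope = (0.05291 − 0.01475)/(9.709 − 1.112) = 0.004439; intercept = 0.05291 − 0.004439×9.709 = 0.009811.
Vmax = 1/intercept = 102 μmol·min⁻¹; Km = slope × Vmax = 0.004439 × 102 = 0.452 μM.

0.452 μM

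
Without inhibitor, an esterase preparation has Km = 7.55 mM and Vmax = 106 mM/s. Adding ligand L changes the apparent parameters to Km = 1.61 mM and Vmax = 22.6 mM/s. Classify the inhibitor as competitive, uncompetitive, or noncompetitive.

uncompetitive

Both Km and Vmax decrease by the same factor (~4.69-fold) — characteristic of uncompetitive inhibition.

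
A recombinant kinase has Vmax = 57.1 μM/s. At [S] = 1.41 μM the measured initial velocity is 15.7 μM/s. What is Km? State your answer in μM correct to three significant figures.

v/Vmax = 15.7/57.1 = 0.2750 = [S]/(Km+[S]).
So Km + [S] = [S]/0.2750 = 5.128 μM, giving Km = 5.128 − 1.41 = 3.72 μM.

3.72 μM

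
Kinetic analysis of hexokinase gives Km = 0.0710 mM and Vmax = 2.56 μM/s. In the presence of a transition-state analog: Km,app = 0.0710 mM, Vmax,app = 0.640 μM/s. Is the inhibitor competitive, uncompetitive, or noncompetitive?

Vmax decreases (2.56 → 0.640 μM/s) while Km is unchanged — pure noncompetitive inhibition.

noncompetitive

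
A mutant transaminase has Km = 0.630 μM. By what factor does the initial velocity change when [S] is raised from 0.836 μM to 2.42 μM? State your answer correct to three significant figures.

The fractional saturations are [S]/(Km+[S]) = 0.836/1.466 = 0.5703 and 2.42/3.050 = 0.7934.
v₂/v₁ is just their ratio: 0.7934/0.5703 = 1.39.

1.39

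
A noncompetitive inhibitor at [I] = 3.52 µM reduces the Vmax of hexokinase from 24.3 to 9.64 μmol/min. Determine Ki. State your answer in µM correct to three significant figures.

2.31 µM

Noncompetitive: Vmax,app = Vmax/α with α = 1 + [I]/Ki.
α = Vmax/Vmax,app = 24.3/9.64 = 2.521.
Since α = 1 + [I]/Ki, [I]/Ki = 2.521 − 1 = 1.521 and Ki = 3.52/1.521 = 2.31 µM.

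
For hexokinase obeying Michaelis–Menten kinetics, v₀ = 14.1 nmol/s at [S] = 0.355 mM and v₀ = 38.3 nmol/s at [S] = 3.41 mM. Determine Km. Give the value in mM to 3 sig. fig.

0.850 mM

From v = Vmax[S]/(Km+[S]), each point gives Vmax = v(Km+[S])/[S].
Equating: 14.1(Km+0.355)/0.355 = 38.3(Km+3.41)/3.41.
39.72·Km + 14.1 = 11.23·Km + 38.3, so (39.72 − 11.23)·Km = 38.3 − 14.1.
Km = 24.20/28.49 = 0.850 mM; then Vmax = 14.1(0.850+0.355)/0.355 = 47.8 nmol/s.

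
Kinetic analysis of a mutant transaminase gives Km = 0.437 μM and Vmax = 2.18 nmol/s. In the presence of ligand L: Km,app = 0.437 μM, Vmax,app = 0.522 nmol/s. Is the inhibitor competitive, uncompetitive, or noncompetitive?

noncompetitive

Vmax decreases (2.18 → 0.522 nmol/s) while Km is unchanged — pure noncompetitive inhibition.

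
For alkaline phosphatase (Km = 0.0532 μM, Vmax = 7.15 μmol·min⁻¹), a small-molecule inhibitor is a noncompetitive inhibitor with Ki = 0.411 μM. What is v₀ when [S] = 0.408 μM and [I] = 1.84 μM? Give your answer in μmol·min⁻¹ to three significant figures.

α = 1 + [I]/Ki = 1 + 1.84/0.411 = 5.477.
For a noncompetitive inhibitor, Vmax is reduced to Vmax/α while Km is unchanged: Km,app = 0.0532 μM, Vmax,app = 1.31 μmol·min⁻¹.
v = Vmax,app·[S]/(Km,app + [S]) = 1.31 × 0.408/(0.0532 + 0.408) = 1.15 μmol·min⁻¹.

1.15 μmol·min⁻¹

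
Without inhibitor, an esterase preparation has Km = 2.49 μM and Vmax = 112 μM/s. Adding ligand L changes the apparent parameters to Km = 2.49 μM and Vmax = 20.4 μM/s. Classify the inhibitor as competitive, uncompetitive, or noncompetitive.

noncompetitive

Vmax decreases (112 → 20.4 μM/s) while Km is unchanged — pure noncompetitive inhibition.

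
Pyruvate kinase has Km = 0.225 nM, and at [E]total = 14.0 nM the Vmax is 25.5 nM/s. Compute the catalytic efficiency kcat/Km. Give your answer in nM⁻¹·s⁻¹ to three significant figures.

kcat = Vmax/[E]total = 25.5/14.0 = 1.82 s⁻¹.
kcat/Km = 1.82/0.225 = 8.10 nM⁻¹·s⁻¹.

8.10 nM⁻¹·s⁻¹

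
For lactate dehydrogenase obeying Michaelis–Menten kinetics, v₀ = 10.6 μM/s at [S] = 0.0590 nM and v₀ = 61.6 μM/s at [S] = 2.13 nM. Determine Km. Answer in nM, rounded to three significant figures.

From v = Vmax[S]/(Km+[S]), each point gives Vmax = v(Km+[S])/[S].
Equating: 10.6(Km+0.0590)/0.0590 = 61.6(Km+2.13)/2.13.
179.7·Km + 10.6 = 28.92·Km + 61.6, so (179.7 − 28.92)·Km = 61.6 − 10.6.
Km = 51.00/150.7 = 0.338 nM; then Vmax = 10.6(0.338+0.0590)/0.0590 = 71.4 μM/s.

0.338 nM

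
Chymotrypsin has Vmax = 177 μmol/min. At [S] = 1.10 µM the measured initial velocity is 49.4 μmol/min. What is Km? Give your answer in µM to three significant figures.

2.84 µM

v/Vmax = 49.4/177 = 0.2791 = [S]/(Km+[S]).
So Km + [S] = [S]/0.2791 = 3.941 µM, giving Km = 3.941 − 1.10 = 2.84 µM.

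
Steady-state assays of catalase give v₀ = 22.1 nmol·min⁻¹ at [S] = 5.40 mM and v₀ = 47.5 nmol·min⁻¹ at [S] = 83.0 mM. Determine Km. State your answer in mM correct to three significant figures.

From v = Vmax[S]/(Km+[S]), each point gives Vmax = v(Km+[S])/[S].
Equating: 22.1(Km+5.40)/5.40 = 47.5(Km+83.0)/83.0.
4.093·Km + 22.1 = 0.5723·Km + 47.5, so (4.093 − 0.5723)·Km = 47.5 − 22.1.
Km = 25.40/3.520 = 7.22 mM; then Vmax = 22.1(7.22+5.40)/5.40 = 51.6 nmol·min⁻¹.

7.22 mM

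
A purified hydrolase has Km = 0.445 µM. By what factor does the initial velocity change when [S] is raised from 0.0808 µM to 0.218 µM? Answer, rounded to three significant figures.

2.14

Since Vmax cancels, v₂/v₁ = [S]₂(Km+[S]₁) / [S]₁(Km+[S]₂).
= 0.218×(0.445+0.0808) / (0.0808×(0.445+0.218)) = 0.1146/0.05357 = 2.14.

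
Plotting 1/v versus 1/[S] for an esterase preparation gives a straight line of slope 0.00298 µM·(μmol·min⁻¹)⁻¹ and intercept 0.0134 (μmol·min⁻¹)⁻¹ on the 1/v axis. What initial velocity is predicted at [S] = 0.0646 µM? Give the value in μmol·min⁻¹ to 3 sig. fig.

The y-intercept is 1/Vmax, so Vmax = 1/0.0134 = 74.6 μmol·min⁻¹.
The slope is Km/Vmax, so Km = 0.00298 × 74.6 = 0.222 µM.
Then v = 74.6 × 0.0646/(0.222 + 0.0646) = 16.8 μmol·min⁻¹.

16.8 μmol·min⁻¹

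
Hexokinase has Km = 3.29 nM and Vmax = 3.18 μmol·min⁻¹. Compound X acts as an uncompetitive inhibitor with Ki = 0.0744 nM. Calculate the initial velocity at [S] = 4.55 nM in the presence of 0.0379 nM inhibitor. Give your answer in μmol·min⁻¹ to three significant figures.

1.42 μmol·min⁻¹

With α = 1 + [I]/Ki = 1 + 0.0379/0.0744 = 1.509, the uncompetitive rate law is v = (Vmax/α)·[S] / (Km/α + [S]).
v = (3.18/1.509)×4.55 / (3.29/1.509 + 4.55) = 9.586/6.730 = 1.42 μmol·min⁻¹.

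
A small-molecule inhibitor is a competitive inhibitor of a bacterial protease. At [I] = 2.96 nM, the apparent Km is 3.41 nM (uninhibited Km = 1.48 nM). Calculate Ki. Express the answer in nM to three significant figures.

Competitive: Km,app = α·Km with α = 1 + [I]/Ki.
α = Km,app/Km = 3.41/1.48 = 2.304.
Since α = 1 + [I]/Ki, [I]/Ki = 2.304 − 1 = 1.304 and Ki = 2.96/1.304 = 2.27 nM.

2.27 nM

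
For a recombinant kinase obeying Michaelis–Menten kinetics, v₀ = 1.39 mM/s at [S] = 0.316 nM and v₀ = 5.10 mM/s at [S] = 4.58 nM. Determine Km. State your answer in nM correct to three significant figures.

From v = Vmax[S]/(Km+[S]), each point gives Vmax = v(Km+[S])/[S].
Equating: 1.39(Km+0.316)/0.316 = 5.10(Km+4.58)/4.58.
4.399·Km + 1.39 = 1.114·Km + 5.10, so (4.399 − 1.114)·Km = 5.10 − 1.39.
Km = 3.710/3.285 = 1.13 nM; then Vmax = 1.39(1.13+0.316)/0.316 = 6.36 mM/s.

1.13 nM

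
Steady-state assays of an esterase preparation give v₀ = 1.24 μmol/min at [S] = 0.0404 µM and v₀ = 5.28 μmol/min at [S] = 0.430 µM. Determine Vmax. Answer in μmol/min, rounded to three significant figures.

In reciprocal form, 1/v = (Km/Vmax)·(1/[S]) + 1/Vmax. The two points give (1/[S], 1/v) = (24.75, 0.8065) and (2.326, 0.1894).
Slope = (0.8065 − 0.1894)/(24.75 − 2.326) = 0.02751; intercept = 0.8065 − 0.02751×24.75 = 0.1254.
Vmax = 1/intercept = 7.97 μmol/min; Km = slope × Vmax = 0.02751 × 7.97 = 0.219 µM.

7.97 μmol/min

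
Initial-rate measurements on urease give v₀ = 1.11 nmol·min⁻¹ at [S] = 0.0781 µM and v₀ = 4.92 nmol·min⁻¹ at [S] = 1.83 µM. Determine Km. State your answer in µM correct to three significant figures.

In reciprocal form, 1/v = (Km/Vmax)·(1/[S]) + 1/Vmax. The two points give (1/[S], 1/v) = (12.80, 0.9009) and (0.5464, 0.2033).
Slope = (0.9009 − 0.2033)/(12.80 − 0.5464) = 0.05692; intercept = 0.9009 − 0.05692×12.80 = 0.1722.
Vmax = 1/intercept = 5.81 nmol·min⁻¹; Km = slope × Vmax = 0.05692 × 5.81 = 0.331 µM.

0.331 µM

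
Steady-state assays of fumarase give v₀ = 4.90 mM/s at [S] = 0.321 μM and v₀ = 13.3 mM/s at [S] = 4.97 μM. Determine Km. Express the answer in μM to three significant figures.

From v = Vmax[S]/(Km+[S]), each point gives Vmax = v(Km+[S])/[S].
Equating: 4.90(Km+0.321)/0.321 = 13.3(Km+4.97)/4.97.
15.26·Km + 4.90 = 2.676·Km + 13.3, so (15.26 − 2.676)·Km = 13.3 − 4.90.
Km = 8.400/12.59 = 0.667 μM; then Vmax = 4.90(0.667+0.321)/0.321 = 15.1 mM/s.

0.667 μM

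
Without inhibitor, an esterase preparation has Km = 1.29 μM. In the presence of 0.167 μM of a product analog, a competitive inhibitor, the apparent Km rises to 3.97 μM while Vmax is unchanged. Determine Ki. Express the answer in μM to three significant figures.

0.0804 μM

Competitive: Km,app = α·Km with α = 1 + [I]/Ki.
α = Km,app/Km = 3.97/1.29 = 3.078.
Ki = [I]/(α − 1) = 0.167/2.078 = 0.0804 μM.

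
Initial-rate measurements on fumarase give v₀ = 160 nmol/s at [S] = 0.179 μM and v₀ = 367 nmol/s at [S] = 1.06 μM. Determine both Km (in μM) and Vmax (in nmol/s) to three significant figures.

From v = Vmax[S]/(Km+[S]), each point gives Vmax = v(Km+[S])/[S].
Equating: 160(Km+0.179)/0.179 = 367(Km+1.06)/1.06.
893.9·Km + 160 = 346.2·Km + 367, so (893.9 − 346.2)·Km = 367 − 160.
Km = 207.0/547.6 = 0.378 μM; then Vmax = 160(0.378+0.179)/0.179 = 498 nmol/s.

Km = 0.378 μM; Vmax = 498 nmol/s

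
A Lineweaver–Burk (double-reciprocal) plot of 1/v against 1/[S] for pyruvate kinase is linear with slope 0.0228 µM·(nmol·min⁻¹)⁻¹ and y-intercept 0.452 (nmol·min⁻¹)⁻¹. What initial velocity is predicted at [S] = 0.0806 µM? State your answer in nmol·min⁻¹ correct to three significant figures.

The y-intercept is 1/Vmax, so Vmax = 1/0.452 = 2.21 nmol·min⁻¹.
The slope is Km/Vmax, so Km = 0.0228 × 2.21 = 0.0504 µM.
Then v = 2.21 × 0.0806/(0.0504 + 0.0806) = 1.36 nmol·min⁻¹.

1.36 nmol·min⁻¹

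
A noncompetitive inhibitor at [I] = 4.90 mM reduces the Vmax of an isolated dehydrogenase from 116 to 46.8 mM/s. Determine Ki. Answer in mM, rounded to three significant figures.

3.31 mM

Noncompetitive: Vmax,app = Vmax/α with α = 1 + [I]/Ki.
α = Vmax/Vmax,app = 116/46.8 = 2.479.
Ki = [I]/(α − 1) = 4.90/1.479 = 3.31 mM.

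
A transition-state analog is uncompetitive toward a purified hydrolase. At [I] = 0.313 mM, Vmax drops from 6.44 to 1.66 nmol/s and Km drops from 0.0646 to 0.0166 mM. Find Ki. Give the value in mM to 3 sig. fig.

0.109 mM

Uncompetitive: Vmax,app = Vmax/α (and Km,app = Km/α) with α = 1 + [I]/Ki.
α = Vmax/Vmax,app = 6.44/1.66 = 3.880.
Ki = [I]/(α − 1) = 0.313/2.880 = 0.109 mM.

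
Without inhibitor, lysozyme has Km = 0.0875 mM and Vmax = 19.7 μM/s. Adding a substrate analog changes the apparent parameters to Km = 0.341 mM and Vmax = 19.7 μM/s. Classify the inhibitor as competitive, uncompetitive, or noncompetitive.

Km increases (0.0875 → 0.341 mM) while Vmax is unchanged — the hallmark of competitive inhibition.

competitive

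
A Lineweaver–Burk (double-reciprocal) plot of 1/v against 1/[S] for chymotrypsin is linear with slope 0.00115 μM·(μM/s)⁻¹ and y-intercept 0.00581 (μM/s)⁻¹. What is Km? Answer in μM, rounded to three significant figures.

0.198 μM

y-intercept = 1/Vmax ⇒ Vmax = 172 μM/s; slope = Km/Vmax ⇒ Km = slope × Vmax.
Km = 0.00115 × 172 = 0.198 μM.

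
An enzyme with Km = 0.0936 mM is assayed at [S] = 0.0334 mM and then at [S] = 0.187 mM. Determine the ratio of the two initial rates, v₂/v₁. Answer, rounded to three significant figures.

Since Vmax cancels, v₂/v₁ = [S]₂(Km+[S]₁) / [S]₁(Km+[S]₂).
= 0.187×(0.0936+0.0334) / (0.0334×(0.0936+0.187)) = 0.02375/0.009372 = 2.53.

2.53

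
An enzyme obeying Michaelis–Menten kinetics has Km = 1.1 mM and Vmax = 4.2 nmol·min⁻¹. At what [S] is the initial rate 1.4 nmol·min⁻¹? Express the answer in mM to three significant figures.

0.550 mM

The required fractional saturation is v/Vmax = 1.4/4.2 = 0.3333.
Then [S]/(Km+[S]) = 0.3333 ⇒ [S] = 1.1 × 0.3333/(1 − 0.3333) = 0.550 mM.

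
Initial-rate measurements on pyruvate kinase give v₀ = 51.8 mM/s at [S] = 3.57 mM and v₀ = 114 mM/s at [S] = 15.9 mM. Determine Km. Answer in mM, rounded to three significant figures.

From v = Vmax[S]/(Km+[S]), each point gives Vmax = v(Km+[S])/[S].
Equating: 51.8(Km+3.57)/3.57 = 114(Km+15.9)/15.9.
14.51·Km + 51.8 = 7.170·Km + 114, so (14.51 − 7.170)·Km = 114 − 51.8.
Km = 62.20/7.340 = 8.47 mM; then Vmax = 51.8(8.47+3.57)/3.57 = 175 mM/s.

8.47 mM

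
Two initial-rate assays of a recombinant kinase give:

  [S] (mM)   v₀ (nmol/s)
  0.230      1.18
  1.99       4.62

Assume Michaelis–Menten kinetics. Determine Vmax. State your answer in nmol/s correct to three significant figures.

In reciprocal form, 1/v = (Km/Vmax)·(1/[S]) + 1/Vmax. The two points give (1/[S], 1/v) = (4.348, 0.8475) and (0.5025, 0.2165).
Slope = (0.8475 − 0.2165)/(4.348 − 0.5025) = 0.1641; intercept = 0.8475 − 0.1641×4.348 = 0.1340.
Vmax = 1/intercept = 7.46 nmol/s; Km = slope × Vmax = 0.1641 × 7.46 = 1.22 mM.

7.46 nmol/s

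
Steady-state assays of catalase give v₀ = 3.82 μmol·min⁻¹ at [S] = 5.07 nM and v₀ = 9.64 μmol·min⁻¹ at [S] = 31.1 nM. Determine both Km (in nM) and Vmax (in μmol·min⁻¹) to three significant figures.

In reciprocal form, 1/v = (Km/Vmax)·(1/[S]) + 1/Vmax. The two points give (1/[S], 1/v) = (0.1972, 0.2618) and (0.03215, 0.1037).
Slope = (0.2618 − 0.1037)/(0.1972 − 0.03215) = 0.9574; intercept = 0.2618 − 0.9574×0.1972 = 0.07295.
Vmax = 1/intercept = 13.7 μmol·min⁻¹; Km = slope × Vmax = 0.9574 × 13.7 = 13.1 nM.

Km = 13.1 nM; Vmax = 13.7 μmol·min⁻¹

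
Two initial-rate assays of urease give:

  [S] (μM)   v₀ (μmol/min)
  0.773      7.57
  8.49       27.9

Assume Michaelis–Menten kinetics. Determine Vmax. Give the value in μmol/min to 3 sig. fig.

38.2 μmol/min

In reciprocal form, 1/v = (Km/Vmax)·(1/[S]) + 1/Vmax. The two points give (1/[S], 1/v) = (1.294, 0.1321) and (0.1178, 0.03584).
Slope = (0.1321 − 0.03584)/(1.294 − 0.1178) = 0.08186; intercept = 0.1321 − 0.08186×1.294 = 0.02620.
Vmax = 1/intercept = 38.2 μmol/min; Km = slope × Vmax = 0.08186 × 38.2 = 3.12 μM.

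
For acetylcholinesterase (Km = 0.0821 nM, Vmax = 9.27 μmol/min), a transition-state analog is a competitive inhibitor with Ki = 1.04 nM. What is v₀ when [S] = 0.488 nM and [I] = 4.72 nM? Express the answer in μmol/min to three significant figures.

α = 1 + [I]/Ki = 1 + 4.72/1.04 = 5.538.
For a competitive inhibitor, Vmax is unchanged and the apparent Km becomes α·Km: Km,app = 0.455 nM, Vmax,app = 9.27 μmol/min.
v = Vmax,app·[S]/(Km,app + [S]) = 9.27 × 0.488/(0.455 + 0.488) = 4.80 μmol/min.

4.80 μmol/min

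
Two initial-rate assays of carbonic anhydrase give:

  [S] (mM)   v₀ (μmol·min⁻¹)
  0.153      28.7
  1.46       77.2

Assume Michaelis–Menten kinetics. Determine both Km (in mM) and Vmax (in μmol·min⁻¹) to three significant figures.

Km = 0.360 mM; Vmax = 96.2 μmol·min⁻¹

In reciprocal form, 1/v = (Km/Vmax)·(1/[S]) + 1/Vmax. The two points give (1/[S], 1/v) = (6.536, 0.03484) and (0.6849, 0.01295).
Slope = (0.03484 − 0.01295)/(6.536 − 0.6849) = 0.003741; intercept = 0.03484 − 0.003741×6.536 = 0.01039.
Vmax = 1/intercept = 96.2 μmol·min⁻¹; Km = slope × Vmax = 0.003741 × 96.2 = 0.360 mM.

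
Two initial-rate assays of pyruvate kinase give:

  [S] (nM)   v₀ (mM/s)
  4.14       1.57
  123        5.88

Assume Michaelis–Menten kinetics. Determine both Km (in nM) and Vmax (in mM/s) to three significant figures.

In reciprocal form, 1/v = (Km/Vmax)·(1/[S]) + 1/Vmax. The two points give (1/[S], 1/v) = (0.2415, 0.6369) and (0.008130, 0.1701).
Slope = (0.6369 − 0.1701)/(0.2415 − 0.008130) = 2.000; intercept = 0.6369 − 2.000×0.2415 = 0.1538.
Vmax = 1/intercept = 6.50 mM/s; Km = slope × Vmax = 2.000 × 6.50 = 13.0 nM.

Km = 13.0 nM; Vmax = 6.50 mM/s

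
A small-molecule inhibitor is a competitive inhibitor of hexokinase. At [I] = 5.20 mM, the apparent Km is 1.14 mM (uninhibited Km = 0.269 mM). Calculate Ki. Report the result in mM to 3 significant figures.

1.61 mM

Competitive: Km,app = α·Km with α = 1 + [I]/Ki.
α = Km,app/Km = 1.14/0.269 = 4.238.
Since α = 1 + [I]/Ki, [I]/Ki = 4.238 − 1 = 3.238 and Ki = 5.20/3.238 = 1.61 mM.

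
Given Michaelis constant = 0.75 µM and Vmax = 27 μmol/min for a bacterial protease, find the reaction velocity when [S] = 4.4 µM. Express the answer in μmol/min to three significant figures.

[S]/(Km+[S]) = 4.4/5.150 = 0.8544, the fractional saturation.
v = 0.8544 × Vmax = 0.8544 × 27 = 23.1 μmol/min.

23.1 μmol/min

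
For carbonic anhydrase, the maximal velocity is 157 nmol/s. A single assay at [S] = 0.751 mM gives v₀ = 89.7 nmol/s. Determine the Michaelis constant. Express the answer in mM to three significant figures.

From v = Vmax[S]/(Km+[S]), Km = [S](Vmax − v)/v.
Km = 0.751 × (157 − 89.7) / 89.7 = 50.54/89.7 = 0.563 mM.

0.563 mM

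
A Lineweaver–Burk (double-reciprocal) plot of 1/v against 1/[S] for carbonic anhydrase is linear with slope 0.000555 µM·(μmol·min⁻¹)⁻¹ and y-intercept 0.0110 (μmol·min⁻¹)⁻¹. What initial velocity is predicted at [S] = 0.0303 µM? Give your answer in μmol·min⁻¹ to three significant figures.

34.1 μmol·min⁻¹

The y-intercept is 1/Vmax, so Vmax = 1/0.0110 = 90.9 μmol·min⁻¹.
The slope is Km/Vmax, so Km = 0.000555 × 90.9 = 0.0505 µM.
Then v = 90.9 × 0.0303/(0.0505 + 0.0303) = 34.1 μmol·min⁻¹.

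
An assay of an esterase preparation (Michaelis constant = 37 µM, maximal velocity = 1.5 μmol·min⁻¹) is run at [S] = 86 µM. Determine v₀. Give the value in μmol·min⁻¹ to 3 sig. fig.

1.05 μmol·min⁻¹

v = Vmax·[S]/(Km + [S]) = 1.5 × 86 / (37 + 86)
  = 129.0 / 123.0 = 1.05 μmol·min⁻¹.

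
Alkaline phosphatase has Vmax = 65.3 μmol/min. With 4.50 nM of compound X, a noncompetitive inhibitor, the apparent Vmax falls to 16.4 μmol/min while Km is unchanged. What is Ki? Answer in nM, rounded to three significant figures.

1.51 nM

Noncompetitive: Vmax,app = Vmax/α with α = 1 + [I]/Ki.
α = Vmax/Vmax,app = 65.3/16.4 = 3.982.
Ki = [I]/(α − 1) = 4.50/2.982 = 1.51 nM.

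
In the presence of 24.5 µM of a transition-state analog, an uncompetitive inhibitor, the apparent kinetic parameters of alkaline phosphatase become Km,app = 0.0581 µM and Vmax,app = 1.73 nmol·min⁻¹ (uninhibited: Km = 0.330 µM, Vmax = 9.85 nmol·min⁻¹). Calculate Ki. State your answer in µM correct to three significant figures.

Uncompetitive: Vmax,app = Vmax/α (and Km,app = Km/α) with α = 1 + [I]/Ki.
α = Vmax/Vmax,app = 9.85/1.73 = 5.694.
Ki = [I]/(α − 1) = 24.5/4.694 = 5.22 µM.

5.22 µM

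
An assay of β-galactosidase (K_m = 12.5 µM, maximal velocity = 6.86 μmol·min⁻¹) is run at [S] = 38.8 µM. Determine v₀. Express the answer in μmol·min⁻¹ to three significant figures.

[S]/(Km+[S]) = 38.8/51.30 = 0.7563, the fractional saturation.
v = 0.7563 × Vmax = 0.7563 × 6.86 = 5.19 μmol·min⁻¹.

5.19 μmol·min⁻¹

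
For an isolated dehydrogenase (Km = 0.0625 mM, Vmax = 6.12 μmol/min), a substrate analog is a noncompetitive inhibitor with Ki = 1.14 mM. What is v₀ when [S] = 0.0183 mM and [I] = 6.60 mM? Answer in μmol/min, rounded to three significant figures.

0.204 μmol/min

α = 1 + [I]/Ki = 1 + 6.60/1.14 = 6.789.
For a noncompetitive inhibitor, Vmax is reduced to Vmax/α while Km is unchanged: Km,app = 0.0625 mM, Vmax,app = 0.901 μmol/min.
v = Vmax,app·[S]/(Km,app + [S]) = 0.901 × 0.0183/(0.0625 + 0.0183) = 0.204 μmol/min.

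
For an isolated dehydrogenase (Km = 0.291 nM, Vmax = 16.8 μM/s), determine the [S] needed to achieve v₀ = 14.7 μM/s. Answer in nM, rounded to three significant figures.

Rearranging v = Vmax[S]/(Km+[S]) gives [S] = Km·v/(Vmax − v).
[S] = 0.291 × 14.7 / (16.8 − 14.7) = 4.278/2.100 = 2.04 nM.

2.04 nM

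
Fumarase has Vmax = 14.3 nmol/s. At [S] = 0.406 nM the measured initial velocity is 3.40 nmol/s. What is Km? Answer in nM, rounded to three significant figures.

1.30 nM

From v = Vmax[S]/(Km+[S]), Km = [S](Vmax − v)/v.
Km = 0.406 × (14.3 − 3.40) / 3.40 = 4.425/3.40 = 1.30 nM.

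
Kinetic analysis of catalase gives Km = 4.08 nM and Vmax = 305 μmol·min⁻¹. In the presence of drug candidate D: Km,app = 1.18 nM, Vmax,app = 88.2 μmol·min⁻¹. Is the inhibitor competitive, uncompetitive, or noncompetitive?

uncompetitive

Both Km and Vmax decrease by the same factor (~3.46-fold) — characteristic of uncompetitive inhibition.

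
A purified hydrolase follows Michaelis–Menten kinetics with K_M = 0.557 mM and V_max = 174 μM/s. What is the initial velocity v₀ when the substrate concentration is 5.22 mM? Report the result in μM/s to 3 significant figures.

[S]/(Km+[S]) = 5.22/5.777 = 0.9036, the fractional saturation.
v = 0.9036 × Vmax = 0.9036 × 174 = 157 μM/s.

157 μM/s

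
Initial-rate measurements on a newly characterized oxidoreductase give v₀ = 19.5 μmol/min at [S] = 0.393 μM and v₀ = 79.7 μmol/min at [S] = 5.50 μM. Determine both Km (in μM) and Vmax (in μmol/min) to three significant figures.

Km = 1.71 μM; Vmax = 105 μmol/min

From v = Vmax[S]/(Km+[S]), each point gives Vmax = v(Km+[S])/[S].
Equating: 19.5(Km+0.393)/0.393 = 79.7(Km+5.50)/5.50.
49.62·Km + 19.5 = 14.49·Km + 79.7, so (49.62 − 14.49)·Km = 79.7 − 19.5.
Km = 60.20/35.13 = 1.71 μM; then Vmax = 19.5(1.71+0.393)/0.393 = 105 μmol/min.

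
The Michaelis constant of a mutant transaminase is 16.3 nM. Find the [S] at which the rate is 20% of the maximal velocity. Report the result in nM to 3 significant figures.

v/Vmax = [S]/(Km+[S]) = 0.2, so [S] = Km·0.2/(1 − 0.2) = 16.3 × 0.2500.
[S] = 4.08 nM.

4.08 nM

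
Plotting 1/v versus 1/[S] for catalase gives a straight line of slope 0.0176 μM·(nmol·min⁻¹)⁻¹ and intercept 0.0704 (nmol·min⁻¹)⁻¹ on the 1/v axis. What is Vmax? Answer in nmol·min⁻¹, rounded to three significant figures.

14.2 nmol·min⁻¹

The y-intercept of a Lineweaver–Burk plot equals 1/Vmax, so Vmax = 1/0.0704 = 14.2 nmol·min⁻¹.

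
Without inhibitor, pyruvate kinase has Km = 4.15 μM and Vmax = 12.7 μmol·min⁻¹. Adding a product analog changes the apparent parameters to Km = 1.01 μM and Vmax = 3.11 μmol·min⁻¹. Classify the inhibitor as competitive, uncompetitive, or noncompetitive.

uncompetitive

Both Km and Vmax decrease by the same factor (~4.09-fold) — characteristic of uncompetitive inhibition.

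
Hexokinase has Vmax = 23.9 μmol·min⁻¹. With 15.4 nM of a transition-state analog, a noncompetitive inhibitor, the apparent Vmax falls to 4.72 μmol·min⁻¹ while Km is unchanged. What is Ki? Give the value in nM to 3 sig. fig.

Noncompetitive: Vmax,app = Vmax/α with α = 1 + [I]/Ki.
α = Vmax/Vmax,app = 23.9/4.72 = 5.064.
Since α = 1 + [I]/Ki, [I]/Ki = 5.064 − 1 = 4.064 and Ki = 15.4/4.064 = 3.79 nM.

3.79 nM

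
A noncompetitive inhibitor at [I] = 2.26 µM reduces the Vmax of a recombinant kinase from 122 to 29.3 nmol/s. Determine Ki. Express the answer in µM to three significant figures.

Noncompetitive: Vmax,app = Vmax/α with α = 1 + [I]/Ki.
α = Vmax/Vmax,app = 122/29.3 = 4.164.
Since α = 1 + [I]/Ki, [I]/Ki = 4.164 − 1 = 3.164 and Ki = 2.26/3.164 = 0.714 µM.

0.714 µM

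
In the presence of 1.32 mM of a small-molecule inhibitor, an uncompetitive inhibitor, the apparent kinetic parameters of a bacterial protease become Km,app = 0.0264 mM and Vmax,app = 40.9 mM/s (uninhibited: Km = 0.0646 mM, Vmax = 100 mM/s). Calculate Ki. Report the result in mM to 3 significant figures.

Uncompetitive: Vmax,app = Vmax/α (and Km,app = Km/α) with α = 1 + [I]/Ki.
α = Vmax/Vmax,app = 100/40.9 = 2.445.
Ki = [I]/(α − 1) = 1.32/1.445 = 0.914 mM.

0.914 mM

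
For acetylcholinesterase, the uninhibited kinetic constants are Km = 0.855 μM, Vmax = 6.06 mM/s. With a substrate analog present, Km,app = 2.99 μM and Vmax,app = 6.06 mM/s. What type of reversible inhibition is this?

Km increases (0.855 → 2.99 μM) while Vmax is unchanged — the hallmark of competitive inhibition.

competitive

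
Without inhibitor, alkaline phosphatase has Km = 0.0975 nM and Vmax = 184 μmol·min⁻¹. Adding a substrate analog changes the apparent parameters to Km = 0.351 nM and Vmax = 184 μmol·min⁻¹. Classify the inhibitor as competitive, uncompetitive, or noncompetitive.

competitive

Km increases (0.0975 → 0.351 nM) while Vmax is unchanged — the hallmark of competitive inhibition.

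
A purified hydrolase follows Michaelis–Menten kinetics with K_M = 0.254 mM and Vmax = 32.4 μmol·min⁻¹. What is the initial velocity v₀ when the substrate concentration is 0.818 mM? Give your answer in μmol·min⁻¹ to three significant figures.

24.7 μmol·min⁻¹

[S]/(Km+[S]) = 0.818/1.072 = 0.7631, the fractional saturation.
v = 0.7631 × Vmax = 0.7631 × 32.4 = 24.7 μmol·min⁻¹.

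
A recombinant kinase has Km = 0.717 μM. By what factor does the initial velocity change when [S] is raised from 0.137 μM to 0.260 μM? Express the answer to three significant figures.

The fractional saturations are [S]/(Km+[S]) = 0.137/0.8540 = 0.1604 and 0.260/0.9770 = 0.2661.
v₂/v₁ is just their ratio: 0.2661/0.1604 = 1.66.

1.66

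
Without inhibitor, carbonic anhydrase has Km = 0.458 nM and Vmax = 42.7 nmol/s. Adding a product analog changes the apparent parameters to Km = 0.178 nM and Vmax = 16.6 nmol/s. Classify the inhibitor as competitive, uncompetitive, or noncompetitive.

Both Km and Vmax decrease by the same factor (~2.58-fold) — characteristic of uncompetitive inhibition.

uncompetitive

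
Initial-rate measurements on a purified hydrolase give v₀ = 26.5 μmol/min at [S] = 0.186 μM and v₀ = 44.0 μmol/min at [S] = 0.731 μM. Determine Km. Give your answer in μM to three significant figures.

From v = Vmax[S]/(Km+[S]), each point gives Vmax = v(Km+[S])/[S].
Equating: 26.5(Km+0.186)/0.186 = 44.0(Km+0.731)/0.731.
142.5·Km + 26.5 = 60.19·Km + 44.0, so (142.5 − 60.19)·Km = 44.0 − 26.5.
Km = 17.50/82.28 = 0.213 μM; then Vmax = 26.5(0.213+0.186)/0.186 = 56.8 μmol/min.

0.213 μM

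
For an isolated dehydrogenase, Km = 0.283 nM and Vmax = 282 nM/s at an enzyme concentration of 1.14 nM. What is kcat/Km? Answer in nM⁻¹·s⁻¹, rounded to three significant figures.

kcat = Vmax/[E]total = 282/1.14 = 247 s⁻¹.
kcat/Km = 247/0.283 = 874 nM⁻¹·s⁻¹.

874 nM⁻¹·s⁻¹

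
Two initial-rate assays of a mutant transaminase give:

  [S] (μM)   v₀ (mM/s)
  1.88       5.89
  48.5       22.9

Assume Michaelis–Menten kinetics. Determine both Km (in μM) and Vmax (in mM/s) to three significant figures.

From v = Vmax[S]/(Km+[S]), each point gives Vmax = v(Km+[S])/[S].
Equating: 5.89(Km+1.88)/1.88 = 22.9(Km+48.5)/48.5.
3.133·Km + 5.89 = 0.4722·Km + 22.9, so (3.133 − 0.4722)·Km = 22.9 − 5.89.
Km = 17.01/2.661 = 6.39 μM; then Vmax = 5.89(6.39+1.88)/1.88 = 25.9 mM/s.

Km = 6.39 μM; Vmax = 25.9 mM/s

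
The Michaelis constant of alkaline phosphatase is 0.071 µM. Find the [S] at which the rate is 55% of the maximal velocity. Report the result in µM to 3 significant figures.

0.0868 µM

v/Vmax = [S]/(Km+[S]) = 0.55, so [S] = Km·0.55/(1 − 0.55) = 0.071 × 1.222.
[S] = 0.0868 µM.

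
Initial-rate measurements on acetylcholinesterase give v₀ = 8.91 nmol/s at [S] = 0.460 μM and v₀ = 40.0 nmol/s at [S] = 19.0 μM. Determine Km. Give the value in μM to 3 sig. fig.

1.80 μM

From v = Vmax[S]/(Km+[S]), each point gives Vmax = v(Km+[S])/[S].
Equating: 8.91(Km+0.460)/0.460 = 40.0(Km+19.0)/19.0.
19.37·Km + 8.91 = 2.105·Km + 40.0, so (19.37 − 2.105)·Km = 40.0 − 8.91.
Km = 31.09/17.26 = 1.80 μM; then Vmax = 8.91(1.80+0.460)/0.460 = 43.8 nmol/s.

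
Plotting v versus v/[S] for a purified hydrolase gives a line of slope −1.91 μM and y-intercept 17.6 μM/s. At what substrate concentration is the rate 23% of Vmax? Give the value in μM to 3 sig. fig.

0.571 μM

The Eadie–Hofstee slope gives Km = 1.91 μM (slope = −Km).
v/Vmax = [S]/(Km+[S]) = 0.23 ⇒ [S] = Km·0.23/(1−0.23) = 1.91 × 0.2987 = 0.571 μM.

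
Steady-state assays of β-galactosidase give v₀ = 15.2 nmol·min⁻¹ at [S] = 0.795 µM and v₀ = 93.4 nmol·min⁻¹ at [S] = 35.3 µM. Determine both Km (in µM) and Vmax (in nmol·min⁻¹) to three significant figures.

Km = 4.75 µM; Vmax = 106 nmol·min⁻¹

In reciprocal form, 1/v = (Km/Vmax)·(1/[S]) + 1/Vmax. The two points give (1/[S], 1/v) = (1.258, 0.06579) and (0.02833, 0.01071).
Slope = (0.06579 − 0.01071)/(1.258 − 0.02833) = 0.04480; intercept = 0.06579 − 0.04480×1.258 = 0.009438.
Vmax = 1/intercept = 106 nmol·min⁻¹; Km = slope × Vmax = 0.04480 × 106 = 4.75 µM.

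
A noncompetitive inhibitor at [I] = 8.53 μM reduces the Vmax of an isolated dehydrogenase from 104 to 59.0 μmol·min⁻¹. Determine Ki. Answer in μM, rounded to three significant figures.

11.2 μM

Noncompetitive: Vmax,app = Vmax/α with α = 1 + [I]/Ki.
α = Vmax/Vmax,app = 104/59.0 = 1.763.
Since α = 1 + [I]/Ki, [I]/Ki = 1.763 − 1 = 0.7627 and Ki = 8.53/0.7627 = 11.2 μM.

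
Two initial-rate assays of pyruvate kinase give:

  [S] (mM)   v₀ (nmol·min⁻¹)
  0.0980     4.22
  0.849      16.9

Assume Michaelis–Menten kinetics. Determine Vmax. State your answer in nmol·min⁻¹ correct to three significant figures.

In reciprocal form, 1/v = (Km/Vmax)·(1/[S]) + 1/Vmax. The two points give (1/[S], 1/v) = (10.20, 0.2370) and (1.178, 0.05917).
Slope = (0.2370 − 0.05917)/(10.20 − 1.178) = 0.01970; intercept = 0.2370 − 0.01970×10.20 = 0.03597.
Vmax = 1/intercept = 27.8 nmol·min⁻¹; Km = slope × Vmax = 0.01970 × 27.8 = 0.548 mM.

27.8 nmol·min⁻¹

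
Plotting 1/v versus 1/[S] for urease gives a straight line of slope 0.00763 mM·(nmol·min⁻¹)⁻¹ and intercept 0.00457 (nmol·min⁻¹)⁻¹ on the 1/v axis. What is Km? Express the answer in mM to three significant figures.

y-intercept = 1/Vmax ⇒ Vmax = 219 nmol·min⁻¹; slope = Km/Vmax ⇒ Km = slope × Vmax.
Km = 0.00763 × 219 = 1.67 mM.

1.67 mM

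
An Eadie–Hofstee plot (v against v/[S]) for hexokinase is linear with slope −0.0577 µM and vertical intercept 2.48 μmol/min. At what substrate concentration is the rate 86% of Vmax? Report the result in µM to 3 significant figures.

0.354 µM

The Eadie–Hofstee slope gives Km = 0.0577 µM (slope = −Km).
v/Vmax = [S]/(Km+[S]) = 0.86 ⇒ [S] = Km·0.86/(1−0.86) = 0.0577 × 6.143 = 0.354 µM.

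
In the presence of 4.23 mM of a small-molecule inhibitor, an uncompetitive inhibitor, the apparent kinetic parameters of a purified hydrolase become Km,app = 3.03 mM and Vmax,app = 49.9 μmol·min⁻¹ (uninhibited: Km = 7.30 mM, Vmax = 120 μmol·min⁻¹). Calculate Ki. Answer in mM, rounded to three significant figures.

Uncompetitive: Vmax,app = Vmax/α (and Km,app = Km/α) with α = 1 + [I]/Ki.
α = Vmax/Vmax,app = 120/49.9 = 2.405.
Since α = 1 + [I]/Ki, [I]/Ki = 2.405 − 1 = 1.405 and Ki = 4.23/1.405 = 3.01 mM.

3.01 mM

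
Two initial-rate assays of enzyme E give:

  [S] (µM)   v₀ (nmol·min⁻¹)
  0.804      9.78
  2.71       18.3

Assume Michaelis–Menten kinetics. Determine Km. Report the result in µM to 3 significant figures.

1.57 µM

From v = Vmax[S]/(Km+[S]), each point gives Vmax = v(Km+[S])/[S].
Equating: 9.78(Km+0.804)/0.804 = 18.3(Km+2.71)/2.71.
12.16·Km + 9.78 = 6.753·Km + 18.3, so (12.16 − 6.753)·Km = 18.3 − 9.78.
Km = 8.520/5.411 = 1.57 µM; then Vmax = 9.78(1.57+0.804)/0.804 = 28.9 nmol·min⁻¹.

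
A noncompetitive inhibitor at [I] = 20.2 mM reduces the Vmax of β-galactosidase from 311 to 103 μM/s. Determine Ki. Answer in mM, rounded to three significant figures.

Noncompetitive: Vmax,app = Vmax/α with α = 1 + [I]/Ki.
α = Vmax/Vmax,app = 311/103 = 3.019.
Since α = 1 + [I]/Ki, [I]/Ki = 3.019 − 1 = 2.019 and Ki = 20.2/2.019 = 10.0 mM.

10.0 mM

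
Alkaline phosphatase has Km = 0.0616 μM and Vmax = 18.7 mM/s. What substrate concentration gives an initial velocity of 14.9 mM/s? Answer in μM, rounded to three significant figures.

The required fractional saturation is v/Vmax = 14.9/18.7 = 0.7968.
Then [S]/(Km+[S]) = 0.7968 ⇒ [S] = 0.0616 × 0.7968/(1 − 0.7968) = 0.242 μM.

0.242 μM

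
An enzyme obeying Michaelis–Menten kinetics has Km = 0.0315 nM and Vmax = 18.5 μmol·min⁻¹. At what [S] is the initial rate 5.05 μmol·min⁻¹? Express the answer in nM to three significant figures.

0.0118 nM

Rearranging v = Vmax[S]/(Km+[S]) gives [S] = Km·v/(Vmax − v).
[S] = 0.0315 × 5.05 / (18.5 − 5.05) = 0.1591/13.45 = 0.0118 nM.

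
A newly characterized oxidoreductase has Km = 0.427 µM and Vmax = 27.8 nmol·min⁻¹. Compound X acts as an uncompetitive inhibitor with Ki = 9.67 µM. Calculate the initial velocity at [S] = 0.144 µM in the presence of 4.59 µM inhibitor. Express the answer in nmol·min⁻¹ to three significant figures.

α = 1 + [I]/Ki = 1 + 4.59/9.67 = 1.475.
For an uncompetitive inhibitor, both parameters are divided by α, giving Vmax/α and Km/α: Km,app = 0.290 µM, Vmax,app = 18.9 nmol·min⁻¹.
v = Vmax,app·[S]/(Km,app + [S]) = 18.9 × 0.144/(0.290 + 0.144) = 6.26 nmol·min⁻¹.

6.26 nmol·min⁻¹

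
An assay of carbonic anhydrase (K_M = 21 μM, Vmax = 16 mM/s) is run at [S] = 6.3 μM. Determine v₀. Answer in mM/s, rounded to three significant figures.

[S]/(Km+[S]) = 6.3/27.30 = 0.2308, the fractional saturation.
v = 0.2308 × Vmax = 0.2308 × 16 = 3.69 mM/s.

3.69 mM/s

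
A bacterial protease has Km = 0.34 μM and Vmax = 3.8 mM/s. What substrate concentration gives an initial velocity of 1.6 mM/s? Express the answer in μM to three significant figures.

The required fractional saturation is v/Vmax = 1.6/3.8 = 0.4211.
Then [S]/(Km+[S]) = 0.4211 ⇒ [S] = 0.34 × 0.4211/(1 − 0.4211) = 0.247 μM.

0.247 μM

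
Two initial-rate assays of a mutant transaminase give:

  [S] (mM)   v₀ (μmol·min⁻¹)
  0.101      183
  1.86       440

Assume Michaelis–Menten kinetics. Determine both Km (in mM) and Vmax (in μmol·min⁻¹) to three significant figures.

From v = Vmax[S]/(Km+[S]), each point gives Vmax = v(Km+[S])/[S].
Equating: 183(Km+0.101)/0.101 = 440(Km+1.86)/1.86.
1812·Km + 183 = 236.6·Km + 440, so (1812 − 236.6)·Km = 440 − 183.
Km = 257.0/1575 = 0.163 mM; then Vmax = 183(0.163+0.101)/0.101 = 479 μmol·min⁻¹.

Km = 0.163 mM; Vmax = 479 μmol·min⁻¹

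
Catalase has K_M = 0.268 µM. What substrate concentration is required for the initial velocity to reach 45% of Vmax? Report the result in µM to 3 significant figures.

0.219 µM

v/Vmax = [S]/(Km+[S]) = 0.45, so [S] = Km·0.45/(1 − 0.45) = 0.268 × 0.8182.
[S] = 0.219 µM.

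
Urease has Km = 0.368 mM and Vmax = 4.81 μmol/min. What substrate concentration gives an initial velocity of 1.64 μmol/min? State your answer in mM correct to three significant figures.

The required fractional saturation is v/Vmax = 1.64/4.81 = 0.3410.
Then [S]/(Km+[S]) = 0.3410 ⇒ [S] = 0.368 × 0.3410/(1 − 0.3410) = 0.190 mM.

0.190 mM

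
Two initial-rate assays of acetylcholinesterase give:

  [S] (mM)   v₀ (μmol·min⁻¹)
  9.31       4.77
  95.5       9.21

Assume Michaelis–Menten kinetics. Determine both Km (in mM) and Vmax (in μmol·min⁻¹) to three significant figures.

From v = Vmax[S]/(Km+[S]), each point gives Vmax = v(Km+[S])/[S].
Equating: 4.77(Km+9.31)/9.31 = 9.21(Km+95.5)/95.5.
0.5124·Km + 4.77 = 0.09644·Km + 9.21, so (0.5124 − 0.09644)·Km = 9.21 − 4.77.
Km = 4.440/0.4159 = 10.7 mM; then Vmax = 4.77(10.7+9.31)/9.31 = 10.2 μmol·min⁻¹.

Km = 10.7 mM; Vmax = 10.2 μmol·min⁻¹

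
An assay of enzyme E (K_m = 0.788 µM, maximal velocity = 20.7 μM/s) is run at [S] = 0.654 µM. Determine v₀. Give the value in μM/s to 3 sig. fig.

[S]/(Km+[S]) = 0.654/1.442 = 0.4535, the fractional saturation.
v = 0.4535 × Vmax = 0.4535 × 20.7 = 9.39 μM/s.

9.39 μM/s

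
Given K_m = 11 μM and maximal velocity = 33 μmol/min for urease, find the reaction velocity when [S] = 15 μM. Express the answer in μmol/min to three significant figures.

19.0 μmol/min

v = Vmax·[S]/(Km + [S]) = 33 × 15 / (11 + 15)
  = 495.0 / 26.00 = 19.0 μmol/min.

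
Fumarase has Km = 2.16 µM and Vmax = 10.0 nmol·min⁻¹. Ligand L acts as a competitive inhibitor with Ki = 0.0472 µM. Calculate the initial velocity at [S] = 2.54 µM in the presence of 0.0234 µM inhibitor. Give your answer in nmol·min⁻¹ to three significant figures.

4.40 nmol·min⁻¹

α = 1 + [I]/Ki = 1 + 0.0234/0.0472 = 1.496.
For a competitive inhibitor, Vmax is unchanged and the apparent Km becomes α·Km: Km,app = 3.23 µM, Vmax,app = 10.0 nmol·min⁻¹.
v = Vmax,app·[S]/(Km,app + [S]) = 10.0 × 2.54/(3.23 + 2.54) = 4.40 nmol·min⁻¹.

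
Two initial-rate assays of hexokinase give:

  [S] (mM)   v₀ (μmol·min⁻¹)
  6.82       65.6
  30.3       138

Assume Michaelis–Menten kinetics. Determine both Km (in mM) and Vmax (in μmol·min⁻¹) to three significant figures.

Km = 14.3 mM; Vmax = 203 μmol·min⁻¹

In reciprocal form, 1/v = (Km/Vmax)·(1/[S]) + 1/Vmax. The two points give (1/[S], 1/v) = (0.1466, 0.01524) and (0.03300, 0.007246).
Slope = (0.01524 − 0.007246)/(0.1466 − 0.03300) = 0.07039; intercept = 0.01524 − 0.07039×0.1466 = 0.004923.
Vmax = 1/intercept = 203 μmol·min⁻¹; Km = slope × Vmax = 0.07039 × 203 = 14.3 mM.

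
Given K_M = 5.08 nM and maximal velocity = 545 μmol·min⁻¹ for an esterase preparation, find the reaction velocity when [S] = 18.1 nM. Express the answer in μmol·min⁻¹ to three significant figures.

426 μmol·min⁻¹

v = Vmax·[S]/(Km + [S]) = 545 × 18.1 / (5.08 + 18.1)
  = 9864 / 23.18 = 426 μmol·min⁻¹.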